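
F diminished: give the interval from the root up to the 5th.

diminished fifth

The chord tones of F° are F, Ab, Cb.
Root = F; 5th = Cb.
5 letter names make it a fifth; at 6 semitones (a half step narrower than perfect) the quality is diminished.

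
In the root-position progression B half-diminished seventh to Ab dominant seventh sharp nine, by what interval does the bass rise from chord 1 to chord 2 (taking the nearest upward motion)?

The roots are B and Ab.
7 letter names make it a seventh; at 9 semitones (a whole step narrower than major) the quality is diminished.

diminished 7th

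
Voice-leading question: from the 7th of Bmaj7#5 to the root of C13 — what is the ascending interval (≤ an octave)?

d3

The 7th of Bmaj7#5 is A#; the root of C13 is C.
3 letter names make it a third; at 2 semitones (a whole step narrower than major) the quality is diminished.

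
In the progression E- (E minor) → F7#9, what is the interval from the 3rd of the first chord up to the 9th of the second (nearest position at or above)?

A1

The 3rd of E- (E minor) is G; the 9th of F7#9 is G#.
G up to G# is 1 semitone, a half step wider than a perfect unison, so the interval is augmented.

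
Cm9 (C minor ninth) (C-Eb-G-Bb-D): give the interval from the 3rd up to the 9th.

That puts Eb below D.
Eb up to D spans 7 letter names and 11 semitones — a major seventh.

major seventh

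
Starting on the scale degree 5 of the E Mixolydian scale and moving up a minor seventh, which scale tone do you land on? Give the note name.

The scale is E F♯ G♯ A B C♯ D.
The scale degree 5 is B; a minor seventh above that is A — scale degree 4.

A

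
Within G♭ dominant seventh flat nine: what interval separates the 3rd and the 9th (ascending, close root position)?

diminished seventh

G♭7b9: G♭, B♭, D♭, F♭, A𝄫.
So we need the interval from B♭ up to A𝄫.
7 letter names make it a seventh; at 9 semitones (a whole step narrower than major) the quality is diminished.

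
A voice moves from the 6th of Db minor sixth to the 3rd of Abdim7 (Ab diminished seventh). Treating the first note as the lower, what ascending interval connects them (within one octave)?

The 6th of Db minor sixth is Bb; the 3rd of Abdim7 (Ab diminished seventh) is Cb.
Bb up to Cb is 1 semitone, a half step narrower than a major second, so the interval is minor.

minor second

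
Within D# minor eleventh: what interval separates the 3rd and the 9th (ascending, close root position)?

major seventh

Spelling the chord: D#-F#-A#-C#-E#-G#.
So we need the interval from F# up to E#.
From F# to E# is 11 semitones, exactly the major seventh.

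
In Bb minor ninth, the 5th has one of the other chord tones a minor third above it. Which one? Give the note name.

Bbm9 (Bb minor ninth): Bb-Db-F-Ab-C.
The 5th is F. A minor third above F is Ab.
Ab is the chord's 7th.

Ab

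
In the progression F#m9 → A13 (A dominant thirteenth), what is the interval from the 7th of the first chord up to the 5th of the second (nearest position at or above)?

F#m9 has E as its 7th, and A13 (A dominant thirteenth) has E as its 5th.
From E to E is 0 semitones, exactly the perfect unison.

perfect unison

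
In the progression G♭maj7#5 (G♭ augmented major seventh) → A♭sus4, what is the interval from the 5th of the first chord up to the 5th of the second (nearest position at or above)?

minor second

The 5th of G♭maj7#5 (G♭ augmented major seventh) is D; the 5th of A♭sus4 is E♭.
D up to E♭ is 1 semitone, a half step narrower than a major second, so the interval is minor.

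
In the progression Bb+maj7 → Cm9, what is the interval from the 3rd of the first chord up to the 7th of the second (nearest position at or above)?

minor 6th

The 3rd of Bb+maj7 is D; the 7th of Cm9 is Bb.
From D to Bb: 8 semitones over a sixth = minor.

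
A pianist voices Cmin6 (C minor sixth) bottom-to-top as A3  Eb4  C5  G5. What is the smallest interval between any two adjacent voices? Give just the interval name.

d5

Adjacent intervals: A3→Eb4 = diminished fifth; Eb4→C5 = major sixth; C5→G5 = perfect fifth.
The smallest is A3 to Eb4, a diminished fifth (6 semitones).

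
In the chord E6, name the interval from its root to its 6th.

The chord tones of E6 (E major sixth) are E-G♯-B-C♯.
That puts E below C♯.
Counting 6 letters and 9 half steps from E gives a major sixth.

M6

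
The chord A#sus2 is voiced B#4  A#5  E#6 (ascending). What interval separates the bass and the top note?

perfect eleventh

The outer voices are B#4 and E#6.
From B# to E# is 17 semitones, exactly the perfect eleventh.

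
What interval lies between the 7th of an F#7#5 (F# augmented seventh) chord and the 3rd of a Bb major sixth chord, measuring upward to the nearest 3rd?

The 7th of F#7#5 (F# augmented seventh) is E; the 3rd of Bb major sixth is D.
E up to D is 10 semitones, a half step narrower than a major seventh, so the interval is minor.

minor seventh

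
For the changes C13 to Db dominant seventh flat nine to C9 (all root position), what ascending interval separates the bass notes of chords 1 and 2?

The roots are C and Db.
From C to Db: 1 semitone over a second = minor.

minor second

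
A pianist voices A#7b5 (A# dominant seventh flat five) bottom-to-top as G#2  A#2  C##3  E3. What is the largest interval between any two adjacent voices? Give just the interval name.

major 3rd

Adjacent intervals: G#2→A#2 = major second; A#2→C##3 = major third; C##3→E3 = diminished third.
The largest is A#2 to C##3, a major third (4 semitones).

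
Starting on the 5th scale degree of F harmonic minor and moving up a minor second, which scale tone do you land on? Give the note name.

Db

The scale is F G Ab Bb C Db E.
The 5th scale degree is C; a minor second above that is Db — scale degree 6.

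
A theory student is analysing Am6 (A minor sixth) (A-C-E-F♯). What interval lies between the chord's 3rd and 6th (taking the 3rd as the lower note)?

So we need the interval from C up to F♯.
4 letter names make it a fourth; at 6 semitones (a half step wider than perfect) the quality is augmented.

augmented fourth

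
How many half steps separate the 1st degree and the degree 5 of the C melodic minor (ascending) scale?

The scale is C D E♭ F G A B.
C up to G is a perfect fifth — 7 semitones.

7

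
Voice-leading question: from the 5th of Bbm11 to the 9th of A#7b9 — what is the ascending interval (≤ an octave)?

The 5th of Bbm11 is F; the 9th of A#7b9 is B.
4 letter names make it a fourth; at 6 semitones (a half step wider than perfect) the quality is augmented.

augmented fourth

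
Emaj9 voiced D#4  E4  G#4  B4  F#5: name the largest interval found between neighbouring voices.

Adjacent intervals: D#4→E4 = minor second; E4→G#4 = major third; G#4→B4 = minor third; B4→F#5 = perfect fifth.
The largest is B4 to F#5, a perfect fifth (7 semitones).

P5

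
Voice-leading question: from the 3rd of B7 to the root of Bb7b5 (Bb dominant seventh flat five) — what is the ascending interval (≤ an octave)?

The 3rd of B7 is D#; the root of Bb7b5 (Bb dominant seventh flat five) is Bb.
D# up to Bb is 7 semitones, a whole step narrower than a major sixth, so the interval is diminished.

diminished sixth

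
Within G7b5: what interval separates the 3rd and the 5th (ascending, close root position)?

G7b5: G B Db F.
The 3rd is B and the 5th is Db.
B up to Db is 2 semitones, a whole step narrower than a major third, so the interval is diminished.

diminished 3rd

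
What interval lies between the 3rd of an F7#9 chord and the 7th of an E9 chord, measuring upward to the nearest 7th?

perfect fourth

The 3rd of F7#9 is A; the 7th of E9 is D.
Counting 4 letters and 5 half steps from A gives a perfect fourth.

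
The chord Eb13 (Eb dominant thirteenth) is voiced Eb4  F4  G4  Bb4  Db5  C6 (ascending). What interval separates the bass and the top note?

M13

The outer voices are Eb4 and C6.
Eb up to C spans 13 letter names and 21 semitones — a major thirteenth.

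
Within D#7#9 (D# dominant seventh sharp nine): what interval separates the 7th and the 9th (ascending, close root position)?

augmented third

D#7#9 (D# dominant seventh sharp nine): D#-F##-A#-C#-E##.
So we need the interval from C# up to E##.
C# up to E## is 5 semitones, a half step wider than a major third, so the interval is augmented.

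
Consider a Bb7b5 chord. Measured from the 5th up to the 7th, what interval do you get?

The chord tones of Bb7b5 are Bb–D–Fb–Ab.
So we need the interval from Fb up to Ab.
From Fb to Ab is 4 semitones, exactly the major third.

major third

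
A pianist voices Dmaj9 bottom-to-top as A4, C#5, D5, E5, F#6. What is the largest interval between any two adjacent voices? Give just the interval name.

major ninth

Adjacent intervals: A4→C#5 = major third; C#5→D5 = minor second; D5→E5 = major second; E5→F#6 = major ninth.
The largest is E5 to F#6, a major ninth (14 semitones).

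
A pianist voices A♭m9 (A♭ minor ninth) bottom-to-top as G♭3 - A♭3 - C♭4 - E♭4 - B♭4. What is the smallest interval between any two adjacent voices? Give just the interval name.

Adjacent intervals: G♭3→A♭3 = major second; A♭3→C♭4 = minor third; C♭4→E♭4 = major third; E♭4→B♭4 = perfect fifth.
The smallest is G♭3 to A♭3, a major second (2 semitones).

major second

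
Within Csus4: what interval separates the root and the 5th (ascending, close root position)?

perfect fifth

C sus4 is spelled C F G.
Root = C; 5th = G.
Counting 5 letters and 7 half steps from C gives a perfect fifth.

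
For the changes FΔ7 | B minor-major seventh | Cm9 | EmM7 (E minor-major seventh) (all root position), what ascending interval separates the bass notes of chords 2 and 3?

The roots are B and C.
2 letter names make it a second; at 1 semitone (a half step narrower than major) the quality is minor.

minor 2nd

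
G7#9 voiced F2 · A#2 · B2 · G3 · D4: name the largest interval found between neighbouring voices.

Adjacent intervals: F2→A#2 = augmented third; A#2→B2 = minor second; B2→G3 = minor sixth; G3→D4 = perfect fifth.
The largest is B2 to G3, a minor sixth (8 semitones).

minor sixth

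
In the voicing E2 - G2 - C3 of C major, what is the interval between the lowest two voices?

Those voices are E2 and G2.
From E to G: 3 semitones over a third = minor.

minor third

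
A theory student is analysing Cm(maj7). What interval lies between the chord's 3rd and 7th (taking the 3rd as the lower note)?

augmented fifth

C minor-major seventh is spelled C Eb G B.
The 3rd is Eb and the 7th is B.
Eb up to B is 8 semitones, a half step wider than a perfect fifth, so the interval is augmented.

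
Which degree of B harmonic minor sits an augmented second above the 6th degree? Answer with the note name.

The scale is B C# D E F# G A#.
The 6th degree is G; an augmented second above that is A# — scale degree 7.

A#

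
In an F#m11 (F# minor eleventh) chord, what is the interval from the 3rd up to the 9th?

F#m11 (F# minor eleventh) is spelled F# A C# E G# B.
3rd = A; 9th = G#.
A up to G# spans 7 letter names and 11 semitones — a major seventh.

major seventh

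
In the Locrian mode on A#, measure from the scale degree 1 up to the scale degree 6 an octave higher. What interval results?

minor thirteenth

A# locrian: A# B C# D# E F# G#.
The scale degree 1 is A# and the scale degree 6 (up an octave) is F#.
13 letter names make it a thirteenth; at 20 semitones (a half step narrower than major) the quality is minor.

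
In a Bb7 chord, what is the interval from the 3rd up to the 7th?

diminished fifth

The chord tones of Bb7 (Bb dominant seventh) are Bb–D–F–Ab.
That puts D below Ab.
5 letter names make it a fifth; at 6 semitones (a half step narrower than perfect) the quality is diminished.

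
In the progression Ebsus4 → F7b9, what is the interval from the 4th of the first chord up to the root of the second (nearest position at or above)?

Ebsus4 has Ab as its 4th, and F7b9 has F as its root.
From Ab to F is 9 semitones, exactly the major sixth.

M6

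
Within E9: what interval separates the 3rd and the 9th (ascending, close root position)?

E9: E, G#, B, D, F#.
So we need the interval from G# up to F#.
From G# to F#: 10 semitones over a seventh = minor.

minor seventh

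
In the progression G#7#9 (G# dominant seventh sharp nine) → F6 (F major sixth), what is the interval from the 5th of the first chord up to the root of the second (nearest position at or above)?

d3

G#7#9 (G# dominant seventh sharp nine) has D# as its 5th, and F6 (F major sixth) has F as its root.
3 letter names make it a third; at 2 semitones (a whole step narrower than major) the quality is diminished.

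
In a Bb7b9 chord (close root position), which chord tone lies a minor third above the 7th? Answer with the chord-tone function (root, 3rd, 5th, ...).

9th

Bb7b9: Bb–D–F–Ab–Cb.
The 7th is Ab. A minor third above Ab is Cb.
Cb is the chord's 9th.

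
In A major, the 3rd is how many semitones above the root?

Amaj is spelled A-C#-E.
A to C# is a major third: 4 semitones.

4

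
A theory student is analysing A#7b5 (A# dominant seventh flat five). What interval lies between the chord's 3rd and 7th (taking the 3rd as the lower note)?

diminished 5th

The chord tones of A#7b5 are A# C## E G#.
That puts C## below G#.
5 letter names make it a fifth; at 6 semitones (a half step narrower than perfect) the quality is diminished.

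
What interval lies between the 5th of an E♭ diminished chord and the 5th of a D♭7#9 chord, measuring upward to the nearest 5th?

major seventh

E♭ diminished has B𝄫 as its 5th, and D♭7#9 has A♭ as its 5th.
B𝄫 up to A♭ spans 7 letter names and 11 semitones — a major seventh.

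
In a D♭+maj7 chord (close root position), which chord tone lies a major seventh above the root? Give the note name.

D♭maj7#5 (D♭ augmented major seventh): D♭, F, A, C.
The root is D♭. A major seventh above D♭ is C.
C is the chord's 7th.

C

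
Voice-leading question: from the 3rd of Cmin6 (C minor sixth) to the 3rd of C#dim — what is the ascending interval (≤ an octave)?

A1

The 3rd of Cmin6 (C minor sixth) is Eb; the 3rd of C#dim is E.
From Eb to E: 1 semitone over a unison = augmented.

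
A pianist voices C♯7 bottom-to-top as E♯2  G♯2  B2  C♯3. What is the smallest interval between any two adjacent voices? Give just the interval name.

major second

Adjacent intervals: E♯2→G♯2 = minor third; G♯2→B2 = minor third; B2→C♯3 = major second.
The smallest is B2 to C♯3, a major second (2 semitones).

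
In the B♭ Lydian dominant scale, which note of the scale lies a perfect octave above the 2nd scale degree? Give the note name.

C

The scale is B♭ C D E F G A♭.
The 2nd scale degree is C; a perfect octave above that is C — scale degree 2.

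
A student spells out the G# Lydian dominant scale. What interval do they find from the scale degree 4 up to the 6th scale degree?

minor 3rd

G# lydian dominant: G# A# B# C## D# E# F#.
Scale degree 4 = C##; degree 6 = E#.
3 letter names make it a third; at 3 semitones (a half step narrower than major) the quality is minor.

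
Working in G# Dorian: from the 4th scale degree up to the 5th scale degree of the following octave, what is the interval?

G# dorian: G# A# B C# D# E# F#.
That puts C# below D#.
Counting 9 letters and 14 half steps from C# gives a major ninth.

major 9th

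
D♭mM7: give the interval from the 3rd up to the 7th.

augmented 5th

The chord tones of D♭ minor-major seventh are D♭, F♭, A♭, C.
So we need the interval from F♭ up to C.
F♭ up to C is 8 semitones, a half step wider than a perfect fifth, so the interval is augmented.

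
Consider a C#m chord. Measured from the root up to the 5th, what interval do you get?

C#m is spelled C# E G#.
So we need the interval from C# up to G#.
C# up to G# spans 5 letter names and 7 semitones — a perfect fifth.

perfect fifth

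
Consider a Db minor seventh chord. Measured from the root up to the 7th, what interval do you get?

Db minor seventh: Db, Fb, Ab, Cb.
That puts Db below Cb.
Db up to Cb is 10 semitones, a half step narrower than a major seventh, so the interval is minor.

minor 7th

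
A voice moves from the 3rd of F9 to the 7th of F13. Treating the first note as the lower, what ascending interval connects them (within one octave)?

F9 has A as its 3rd, and F13 has Eb as its 7th.
From A to Eb: 6 semitones over a fifth = diminished.

diminished fifth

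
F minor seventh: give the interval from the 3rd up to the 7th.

The chord tones of Fm7 are F Ab C Eb.
3rd = Ab; 7th = Eb.
Ab up to Eb spans 5 letter names and 7 semitones — a perfect fifth.

perfect fifth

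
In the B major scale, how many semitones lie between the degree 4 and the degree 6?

The scale is B C♯ D♯ E F♯ G♯ A♯.
E up to G♯ is a major third — 4 semitones.

4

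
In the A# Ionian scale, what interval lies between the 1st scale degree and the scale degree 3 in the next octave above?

The scale runs A# B# C## D# E# F## G##.
The 1st scale degree is A# and the scale degree 3 (up an octave) is C##.
A# up to C## spans 10 letter names and 16 semitones — a major tenth.

major 10th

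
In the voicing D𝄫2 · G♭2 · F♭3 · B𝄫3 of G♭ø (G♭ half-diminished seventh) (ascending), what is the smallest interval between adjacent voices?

P4

Adjacent intervals: D𝄫2→G♭2 = augmented fourth; G♭2→F♭3 = minor seventh; F♭3→B𝄫3 = perfect fourth.
The smallest is F♭3 to B𝄫3, a perfect fourth (5 semitones).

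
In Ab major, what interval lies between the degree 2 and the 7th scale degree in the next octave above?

major 13th

Ab major: Ab Bb C Db Eb F G.
The degree 2 is Bb and the degree 7 (up an octave) is G.
Counting 13 letters and 21 half steps from Bb gives a major thirteenth.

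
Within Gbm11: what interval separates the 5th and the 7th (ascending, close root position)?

Spelling the chord: Gb–Bbb–Db–Fb–Ab–Cb.
So we need the interval from Db up to Fb.
Db up to Fb is 3 semitones, a half step narrower than a major third, so the interval is minor.

minor third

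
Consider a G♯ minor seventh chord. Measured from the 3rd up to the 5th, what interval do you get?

major third

Spelling the chord: G♯, B, D♯, F♯.
That puts B below D♯.
Counting 3 letters and 4 half steps from B gives a major third.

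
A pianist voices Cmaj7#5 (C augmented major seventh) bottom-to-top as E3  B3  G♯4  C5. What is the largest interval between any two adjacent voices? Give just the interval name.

Adjacent intervals: E3→B3 = perfect fifth; B3→G♯4 = major sixth; G♯4→C5 = diminished fourth.
The largest is B3 to G♯4, a major sixth (9 semitones).

major sixth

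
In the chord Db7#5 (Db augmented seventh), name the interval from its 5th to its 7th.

Dbaug7 (Db augmented seventh): Db F A Cb.
That puts A below Cb.
From A to Cb: 2 semitones over a third = diminished.

diminished 3rd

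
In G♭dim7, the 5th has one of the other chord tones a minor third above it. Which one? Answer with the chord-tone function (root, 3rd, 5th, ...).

Spelling the chord: G♭–B𝄫–D𝄫–F𝄫.
The 5th is D𝄫. A minor third above D𝄫 is F𝄫.
F𝄫 is the chord's 7th.

7th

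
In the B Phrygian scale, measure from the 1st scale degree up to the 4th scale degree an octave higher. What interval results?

perfect 11th

B phrygian: B C D E F# G A.
That puts B below E.
B up to E spans 11 letter names and 17 semitones — a perfect eleventh.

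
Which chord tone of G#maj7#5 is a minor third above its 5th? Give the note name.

F##

The chord tones of G#+maj7 are G#, B#, D##, F##.
The 5th is D##. A minor third above D## is F##.
F## is the chord's 7th.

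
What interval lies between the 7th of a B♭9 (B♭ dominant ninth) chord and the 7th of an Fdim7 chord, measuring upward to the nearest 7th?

B♭9 (B♭ dominant ninth) has A♭ as its 7th, and Fdim7 has E𝄫 as its 7th.
A♭ up to E𝄫 is 6 semitones, a half step narrower than a perfect fifth, so the interval is diminished.

diminished fifth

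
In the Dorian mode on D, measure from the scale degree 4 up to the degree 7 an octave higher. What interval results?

P11

Spelling the Dorian mode on D: D E F G A B C.
That puts G below C.
G up to C spans 11 letter names and 17 semitones — a perfect eleventh.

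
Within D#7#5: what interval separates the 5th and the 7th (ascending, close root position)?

diminished third

D#aug7: D#–F##–A##–C#.
So we need the interval from A## up to C#.
3 letter names make it a third; at 2 semitones (a whole step narrower than major) the quality is diminished.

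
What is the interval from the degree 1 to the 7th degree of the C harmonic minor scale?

major 7th

Spelling the C harmonic minor scale: C D Eb F G Ab B.
The degree 1 is C and the scale degree 7 is B.
C up to B spans 7 letter names and 11 semitones — a major seventh.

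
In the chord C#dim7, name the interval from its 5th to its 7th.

The chord tones of C#dim7 are C#-E-G-Bb.
The 5th is G and the 7th is Bb.
From G to Bb: 3 semitones over a third = minor.

minor 3rd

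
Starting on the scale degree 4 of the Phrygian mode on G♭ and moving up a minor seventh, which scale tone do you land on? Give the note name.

The scale is G♭ A𝄫 B𝄫 C♭ D♭ E𝄫 F♭.
The scale degree 4 is C♭; a minor seventh above that is B𝄫 — scale degree 3.

Bbb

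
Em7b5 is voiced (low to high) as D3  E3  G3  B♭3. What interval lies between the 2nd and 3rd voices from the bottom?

Those voices are E3 and G3.
From E to G: 3 semitones over a third = minor.

m3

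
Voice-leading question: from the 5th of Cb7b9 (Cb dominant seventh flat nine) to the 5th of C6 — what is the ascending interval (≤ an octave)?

A1

Cb7b9 (Cb dominant seventh flat nine) has Gb as its 5th, and C6 has G as its 5th.
1 letter names make it a unison; at 1 semitone (a half step wider than perfect) the quality is augmented.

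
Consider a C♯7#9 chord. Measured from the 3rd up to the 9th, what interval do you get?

The chord tones of C♯7#9 are C♯ E♯ G♯ B D𝄪.
The 3rd is E♯ and the 9th is D𝄪.
E♯ up to D𝄪 spans 7 letter names and 11 semitones — a major seventh.

major seventh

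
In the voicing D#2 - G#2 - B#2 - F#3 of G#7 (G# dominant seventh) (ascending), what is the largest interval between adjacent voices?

Adjacent intervals: D#2→G#2 = perfect fourth; G#2→B#2 = major third; B#2→F#3 = diminished fifth.
The largest is B#2 to F#3, a diminished fifth (6 semitones).

diminished 5th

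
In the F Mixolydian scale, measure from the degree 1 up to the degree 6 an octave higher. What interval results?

major thirteenth

The scale runs F G A B♭ C D E♭.
The degree 1 is F and the degree 6 (up an octave) is D.
Counting 13 letters and 21 half steps from F gives a major thirteenth.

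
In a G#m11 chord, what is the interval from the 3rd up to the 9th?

G#m11 (G# minor eleventh) is spelled G#–B–D#–F#–A#–C#.
The 3rd is B and the 9th is A#.
From B to A# is 11 semitones, exactly the major seventh.

major seventh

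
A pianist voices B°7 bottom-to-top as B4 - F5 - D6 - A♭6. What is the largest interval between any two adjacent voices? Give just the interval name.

Adjacent intervals: B4→F5 = diminished fifth; F5→D6 = major sixth; D6→A♭6 = diminished fifth.
The largest is F5 to D6, a major sixth (9 semitones).

major sixth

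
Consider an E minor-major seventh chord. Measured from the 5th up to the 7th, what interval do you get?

EmM7 is spelled E, G, B, D#.
That puts B below D#.
B up to D# spans 3 letter names and 4 semitones — a major third.

major third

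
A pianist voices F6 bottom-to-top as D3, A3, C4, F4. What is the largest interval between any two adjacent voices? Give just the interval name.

Adjacent intervals: D3→A3 = perfect fifth; A3→C4 = minor third; C4→F4 = perfect fourth.
The largest is D3 to A3, a perfect fifth (7 semitones).

perfect fifth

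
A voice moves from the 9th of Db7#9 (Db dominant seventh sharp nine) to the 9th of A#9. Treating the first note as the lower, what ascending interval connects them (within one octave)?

augmented 5th

The 9th of Db7#9 (Db dominant seventh sharp nine) is E; the 9th of A#9 is B#.
E up to B# is 8 semitones, a half step wider than a perfect fifth, so the interval is augmented.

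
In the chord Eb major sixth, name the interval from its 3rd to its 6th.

Spelling the chord: Eb G Bb C.
The 3rd is G and the 6th is C.
G up to C spans 4 letter names and 5 semitones — a perfect fourth.

perfect fourth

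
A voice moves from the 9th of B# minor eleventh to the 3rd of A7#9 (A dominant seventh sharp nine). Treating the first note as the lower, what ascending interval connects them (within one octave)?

B# minor eleventh has C## as its 9th, and A7#9 (A dominant seventh sharp nine) has C# as its 3rd.
From C## to C#: 11 semitones over an octave = diminished.

diminished octave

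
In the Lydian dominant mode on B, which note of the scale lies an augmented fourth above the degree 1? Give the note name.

The scale is B C♯ D♯ E♯ F♯ G♯ A.
The degree 1 is B; an augmented fourth above that is E♯ — scale degree 4.

E#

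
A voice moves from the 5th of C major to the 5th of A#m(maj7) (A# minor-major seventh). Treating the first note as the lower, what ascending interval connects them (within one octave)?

C major has G as its 5th, and A#m(maj7) (A# minor-major seventh) has E# as its 5th.
From G to E#: 10 semitones over a sixth = augmented.

augmented sixth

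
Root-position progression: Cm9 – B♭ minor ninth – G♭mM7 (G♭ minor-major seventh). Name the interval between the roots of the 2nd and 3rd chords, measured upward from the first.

m6

The roots are B♭ and G♭.
From B♭ to G♭: 8 semitones over a sixth = minor.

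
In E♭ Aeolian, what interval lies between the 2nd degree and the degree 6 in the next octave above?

diminished twelfth

E♭ natural minor: E♭ F G♭ A♭ B♭ C♭ D♭.
So we need the interval from F up to C♭.
From F to C♭: 18 semitones over a twelfth = diminished.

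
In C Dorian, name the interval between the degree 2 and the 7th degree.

Spelling C Dorian: C D Eb F G A Bb.
So we need the interval from D up to Bb.
6 letter names make it a sixth; at 8 semitones (a half step narrower than major) the quality is minor.

minor 6th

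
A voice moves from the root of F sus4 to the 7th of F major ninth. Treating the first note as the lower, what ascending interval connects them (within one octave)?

major seventh

The root of F sus4 is F; the 7th of F major ninth is E.
Counting 7 letters and 11 half steps from F gives a major seventh.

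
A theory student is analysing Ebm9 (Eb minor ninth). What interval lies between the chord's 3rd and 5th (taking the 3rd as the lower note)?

Spelling the chord: Eb-Gb-Bb-Db-F.
So we need the interval from Gb up to Bb.
Gb up to Bb spans 3 letter names and 4 semitones — a major third.

major third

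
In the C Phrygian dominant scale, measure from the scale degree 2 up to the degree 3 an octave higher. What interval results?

A9

The scale runs C Db E F G Ab Bb.
Scale degree 2 = Db; scale degree 3 (up an octave) = E.
Db up to E is 15 semitones, a half step wider than a major ninth, so the interval is augmented.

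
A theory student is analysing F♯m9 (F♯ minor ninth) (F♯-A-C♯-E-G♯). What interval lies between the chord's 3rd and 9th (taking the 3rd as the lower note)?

3rd = A; 9th = G♯.
Counting 7 letters and 11 half steps from A gives a major seventh.

major seventh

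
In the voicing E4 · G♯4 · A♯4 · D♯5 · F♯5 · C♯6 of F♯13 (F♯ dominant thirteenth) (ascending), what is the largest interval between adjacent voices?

Adjacent intervals: E4→G♯4 = major third; G♯4→A♯4 = major second; A♯4→D♯5 = perfect fourth; D♯5→F♯5 = minor third; F♯5→C♯6 = perfect fifth.
The largest is F♯5 to C♯6, a perfect fifth (7 semitones).

perfect fifth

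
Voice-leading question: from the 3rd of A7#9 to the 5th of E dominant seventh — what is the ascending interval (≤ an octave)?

m7

The 3rd of A7#9 is C♯; the 5th of E dominant seventh is B.
7 letter names make it a seventh; at 10 semitones (a half step narrower than major) the quality is minor.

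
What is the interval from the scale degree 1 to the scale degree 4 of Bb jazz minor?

Bb melodic minor: Bb C Db Eb F G A.
That puts Bb below Eb.
Counting 4 letters and 5 half steps from Bb gives a perfect fourth.

perfect fourth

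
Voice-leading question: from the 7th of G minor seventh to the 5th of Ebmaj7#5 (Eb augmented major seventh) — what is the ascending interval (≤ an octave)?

The 7th of G minor seventh is F; the 5th of Ebmaj7#5 (Eb augmented major seventh) is B.
From F to B: 6 semitones over a fourth = augmented.

augmented fourth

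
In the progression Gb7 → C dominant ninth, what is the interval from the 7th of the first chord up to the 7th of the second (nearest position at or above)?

augmented 4th

Gb7 has Fb as its 7th, and C dominant ninth has Bb as its 7th.
4 letter names make it a fourth; at 6 semitones (a half step wider than perfect) the quality is augmented.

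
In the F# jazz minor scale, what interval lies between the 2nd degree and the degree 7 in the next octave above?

major thirteenth

F# melodic minor: F# G# A B C# D# E#.
So we need the interval from G# up to E#.
From G# to E# is 21 semitones, exactly the major thirteenth.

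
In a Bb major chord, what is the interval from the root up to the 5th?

perfect 5th

Bbmaj: Bb D F.
So we need the interval from Bb up to F.
Counting 5 letters and 7 half steps from Bb gives a perfect fifth.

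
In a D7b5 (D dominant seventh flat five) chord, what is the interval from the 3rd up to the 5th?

diminished third

The chord tones of D7b5 are D-F♯-A♭-C.
That puts F♯ below A♭.
From F♯ to A♭: 2 semitones over a third = diminished.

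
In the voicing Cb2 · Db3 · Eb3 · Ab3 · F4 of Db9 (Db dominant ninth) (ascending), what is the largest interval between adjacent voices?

major ninth

Adjacent intervals: Cb2→Db3 = major ninth; Db3→Eb3 = major second; Eb3→Ab3 = perfect fourth; Ab3→F4 = major sixth.
The largest is Cb2 to Db3, a major ninth (14 semitones).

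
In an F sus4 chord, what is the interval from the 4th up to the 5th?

major second

The chord tones of Fsus4 (F sus4) are F B♭ C.
So we need the interval from B♭ up to C.
B♭ up to C spans 2 letter names and 2 semitones — a major second.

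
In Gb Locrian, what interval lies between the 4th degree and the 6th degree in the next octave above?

The scale runs Gb Abb Bbb Cb Dbb Ebb Fb.
So we need the interval from Cb up to Ebb.
From Cb to Ebb: 15 semitones over a tenth = minor.

minor 10th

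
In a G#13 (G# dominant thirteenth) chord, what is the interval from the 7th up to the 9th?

major third

G# dominant thirteenth: G# B# D# F# A# E#.
The 7th is F# and the 9th is A#.
F# up to A# spans 3 letter names and 4 semitones — a major third.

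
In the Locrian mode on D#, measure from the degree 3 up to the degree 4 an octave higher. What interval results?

major ninth

Spelling the Locrian mode on D#: D# E F# G# A B C#.
The degree 3 is F# and the degree 4 (up an octave) is G#.
From F# to G# is 14 semitones, exactly the major ninth.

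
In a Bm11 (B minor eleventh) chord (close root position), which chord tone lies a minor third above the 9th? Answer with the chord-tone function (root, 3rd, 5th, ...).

Bm11: B-D-F♯-A-C♯-E.
The 9th is C♯. A minor third above C♯ is E.
E is the chord's 11th.

11th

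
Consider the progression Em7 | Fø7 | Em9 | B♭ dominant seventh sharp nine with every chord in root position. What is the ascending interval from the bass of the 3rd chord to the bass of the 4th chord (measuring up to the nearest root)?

diminished fifth

The roots are E and B♭.
From E to B♭: 6 semitones over a fifth = diminished.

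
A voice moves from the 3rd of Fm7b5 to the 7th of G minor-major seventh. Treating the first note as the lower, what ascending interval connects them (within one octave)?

A6

The 3rd of Fm7b5 is A♭; the 7th of G minor-major seventh is F♯.
A♭ up to F♯ is 10 semitones, a half step wider than a major sixth, so the interval is augmented.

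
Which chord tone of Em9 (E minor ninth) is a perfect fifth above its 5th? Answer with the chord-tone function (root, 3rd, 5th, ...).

9th

The chord tones of E minor ninth are E-G-B-D-F#.
The 5th is B. A perfect fifth above B is F#.
F# is the chord's 9th.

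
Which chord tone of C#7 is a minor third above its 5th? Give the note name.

Spelling the chord: C#, E#, G#, B.
The 5th is G#. A minor third above G# is B.
B is the chord's 7th.

B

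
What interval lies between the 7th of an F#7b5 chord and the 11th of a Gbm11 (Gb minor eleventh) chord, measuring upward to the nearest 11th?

diminished 6th

F#7b5 has E as its 7th, and Gbm11 (Gb minor eleventh) has Cb as its 11th.
6 letter names make it a sixth; at 7 semitones (a whole step narrower than major) the quality is diminished.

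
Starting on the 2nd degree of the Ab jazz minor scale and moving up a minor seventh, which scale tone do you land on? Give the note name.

Ab

The scale is Ab Bb Cb Db Eb F G.
The 2nd degree is Bb; a minor seventh above that is Ab — scale degree 1.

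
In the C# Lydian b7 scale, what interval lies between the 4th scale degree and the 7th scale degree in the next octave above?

diminished 11th

The scale runs C# D# E# F## G# A# B.
The 4th scale degree is F## and the scale degree 7 (up an octave) is B.
F## up to B is 16 semitones, a half step narrower than a perfect eleventh, so the interval is diminished.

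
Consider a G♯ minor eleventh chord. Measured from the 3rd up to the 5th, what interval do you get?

M3

The chord tones of G♯ minor eleventh are G♯ B D♯ F♯ A♯ C♯.
3rd = B; 5th = D♯.
Counting 3 letters and 4 half steps from B gives a major third.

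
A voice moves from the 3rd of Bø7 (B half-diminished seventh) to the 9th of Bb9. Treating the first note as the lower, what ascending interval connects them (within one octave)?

Bø7 (B half-diminished seventh) has D as its 3rd, and Bb9 has C as its 9th.
D up to C is 10 semitones, a half step narrower than a major seventh, so the interval is minor.

minor 7th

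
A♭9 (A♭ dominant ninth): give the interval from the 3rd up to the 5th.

minor third

The chord tones of A♭9 are A♭-C-E♭-G♭-B♭.
The 3rd is C and the 5th is E♭.
3 letter names make it a third; at 3 semitones (a half step narrower than major) the quality is minor.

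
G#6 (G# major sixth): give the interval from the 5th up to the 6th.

M2

G#6 is spelled G#–B#–D#–E#.
The 5th is D# and the 6th is E#.
Counting 2 letters and 2 half steps from D# gives a major second.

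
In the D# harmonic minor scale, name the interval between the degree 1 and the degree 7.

D# harmonic minor: D# E# F# G# A# B C##.
Degree 1 = D#; degree 7 = C##.
D# up to C## spans 7 letter names and 11 semitones — a major seventh.

major seventh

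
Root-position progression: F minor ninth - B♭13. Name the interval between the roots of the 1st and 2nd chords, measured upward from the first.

perfect 4th

The roots are F and B♭.
From F to B♭ is 5 semitones, exactly the perfect fourth.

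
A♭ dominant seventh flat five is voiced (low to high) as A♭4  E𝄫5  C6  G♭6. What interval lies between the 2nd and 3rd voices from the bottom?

augmented sixth

Those voices are E𝄫5 and C6.
E𝄫 up to C is 10 semitones, a half step wider than a major sixth, so the interval is augmented.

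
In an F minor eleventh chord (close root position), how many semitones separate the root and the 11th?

17

The chord tones of Fm11 (F minor eleventh) are F, A♭, C, E♭, G, B♭.
F to B♭ is a perfect eleventh: 17 semitones.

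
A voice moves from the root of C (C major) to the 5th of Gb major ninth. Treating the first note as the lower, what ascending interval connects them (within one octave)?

minor second

The root of C (C major) is C; the 5th of Gb major ninth is Db.
2 letter names make it a second; at 1 semitone (a half step narrower than major) the quality is minor.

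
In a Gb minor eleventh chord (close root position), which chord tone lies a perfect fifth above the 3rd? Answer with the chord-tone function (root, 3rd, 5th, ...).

The chord tones of Gbm11 (Gb minor eleventh) are Gb-Bbb-Db-Fb-Ab-Cb.
The 3rd is Bbb. A perfect fifth above Bbb is Fb.
Fb is the chord's 7th.

7th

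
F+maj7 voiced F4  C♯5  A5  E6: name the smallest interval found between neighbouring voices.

Adjacent intervals: F4→C♯5 = augmented fifth; C♯5→A5 = minor sixth; A5→E6 = perfect fifth.
The smallest is A5 to E6, a perfect fifth (7 semitones).

perfect fifth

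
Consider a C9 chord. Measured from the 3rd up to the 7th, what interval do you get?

diminished fifth

The chord tones of C dominant ninth are C-E-G-Bb-D.
That puts E below Bb.
E up to Bb is 6 semitones, a half step narrower than a perfect fifth, so the interval is diminished.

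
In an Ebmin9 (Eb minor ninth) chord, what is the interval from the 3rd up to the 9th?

Ebm9 is spelled Eb-Gb-Bb-Db-F.
That puts Gb below F.
Gb up to F spans 7 letter names and 11 semitones — a major seventh.

M7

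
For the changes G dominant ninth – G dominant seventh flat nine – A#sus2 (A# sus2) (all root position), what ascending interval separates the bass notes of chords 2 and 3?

The roots are G and A#.
G up to A# is 3 semitones, a half step wider than a major second, so the interval is augmented.

augmented second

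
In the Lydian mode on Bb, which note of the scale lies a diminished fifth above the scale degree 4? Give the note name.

The scale is Bb C D E F G A.
The scale degree 4 is E; a diminished fifth above that is Bb — scale degree 1.

Bb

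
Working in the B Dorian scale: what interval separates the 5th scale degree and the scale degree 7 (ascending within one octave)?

minor third

B dorian: B C♯ D E F♯ G♯ A.
The 5th scale degree is F♯ and the 7th degree is A.
From F♯ to A: 3 semitones over a third = minor.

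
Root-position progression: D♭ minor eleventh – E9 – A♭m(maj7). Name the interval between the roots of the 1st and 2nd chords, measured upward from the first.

The roots are D♭ and E.
D♭ up to E is 3 semitones, a half step wider than a major second, so the interval is augmented.

augmented 2nd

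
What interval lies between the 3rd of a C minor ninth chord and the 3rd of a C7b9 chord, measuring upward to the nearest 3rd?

C minor ninth has E♭ as its 3rd, and C7b9 has E as its 3rd.
From E♭ to E: 1 semitone over a unison = augmented.

augmented unison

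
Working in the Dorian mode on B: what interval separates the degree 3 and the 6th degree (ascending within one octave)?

Spelling the Dorian mode on B: B C♯ D E F♯ G♯ A.
That puts D below G♯.
From D to G♯: 6 semitones over a fourth = augmented.

augmented fourth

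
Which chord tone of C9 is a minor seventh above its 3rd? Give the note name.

D

C dominant ninth is spelled C E G B♭ D.
The 3rd is E. A minor seventh above E is D.
D is the chord's 9th.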